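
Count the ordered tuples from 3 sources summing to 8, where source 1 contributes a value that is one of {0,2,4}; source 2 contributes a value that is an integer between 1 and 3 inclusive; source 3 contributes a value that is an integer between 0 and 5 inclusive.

7

The generating function for the choices is (1 + z^2 + z^4)·(z + z^2 + z^3)·(1 + z + z^2 + z^3 + z^4 + z^5); the count is [z^8].
(1 + z^2 + z^4) has coefficients 1,0,1,0,1 for degrees 0…4.
(z + z^2 + z^3) has coefficients 0,1,1,1,0,0,0,0,0 for degrees 0…8.
Finally multiplying by (1 + z + z^2 + z^3 + z^4 + z^5), the product of all factors after the first has coefficients 0,1,2,3,3,3,3,2,1 for degrees 0…8.
[z^8] = 1·1 + 1·3 + 1·3 = 7.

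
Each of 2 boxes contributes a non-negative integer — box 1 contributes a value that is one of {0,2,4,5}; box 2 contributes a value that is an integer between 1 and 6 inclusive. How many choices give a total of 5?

3

The generating function for the choices is (1 + q² + q⁴ + q⁵)·(q + q² + q³ + q⁴ + q⁵ + q⁶); the count is [q⁵].
(1 + q² + q⁴ + q⁵) has coefficients 1,0,1,0,1,1 for degrees 0…5.
(q + q² + q³ + q⁴ + q⁵ + q⁶) has coefficients 0,1,1,1,1,1 for degrees 0…5.
[q⁵] = 1·1 + 1·1 + 1·1 + 1·0 = 3.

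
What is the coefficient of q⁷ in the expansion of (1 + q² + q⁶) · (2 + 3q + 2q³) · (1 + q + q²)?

(1 + q² + q⁶) has coefficients 1,0,1,0,0,0,1 for degrees 0…6.
(2 + 3q + 2q³) has coefficients 2,3,0,2,0,0,0,0 for degrees 0…7.
Finally multiplying by (1 + q + q²), the product of all factors after the first has coefficients 2,5,5,5,2,2,0,0 for degrees 0…7.
[q⁷] = 1·0 + 1·2 + 1·5 = 7.

7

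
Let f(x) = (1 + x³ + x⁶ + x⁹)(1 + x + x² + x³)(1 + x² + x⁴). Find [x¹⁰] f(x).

4

(1 + x³ + x⁶ + x⁹) has coefficients 1,0,0,1,0,0,1,0,0,1 for degrees 0…9.
(1 + x + x² + x³) has coefficients 1,1,1,1,0,0,0,0,0,0,0 for degrees 0…10.
Finally multiplying by (1 + x² + x⁴), the product of all factors after the first has coefficients 1,1,2,2,2,2,1,1,0,0,0 for degrees 0…10.
[x¹⁰] = 1·0 + 1·1 + 1·2 + 1·1 = 4.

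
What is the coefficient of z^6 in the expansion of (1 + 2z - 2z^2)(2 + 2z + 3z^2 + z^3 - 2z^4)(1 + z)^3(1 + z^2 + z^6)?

(1 + 2z - 2z^2) has coefficients 1,2,-2 for degrees 0…2.
(2 + 2z + 3z^2 + z^3 - 2z^4) has coefficients 2,2,3,1,-2,0,0 for degrees 0…6.
Multiplying by (1 + z)^3 gives running coefficients 2,8,15,18,12,0,-5 for degrees 0…6.
Finally multiplying by (1 + z^2 + z^6), the product of all factors after the first has coefficients 2,8,17,26,27,18,9 for degrees 0…6.
[z^6] = 1·9 + 2·18 − 2·27 = -9.

-9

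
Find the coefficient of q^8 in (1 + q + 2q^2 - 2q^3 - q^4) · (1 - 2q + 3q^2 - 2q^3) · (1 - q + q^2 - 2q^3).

15

(1 + q + 2q^2 - 2q^3 - q^4) has coefficients 1,1,2,-2,-1 for degrees 0…4.
(1 - 2q + 3q^2 - 2q^3) has coefficients 1,-2,3,-2,0,0,0,0,0 for degrees 0…8.
Finally multiplying by (1 - q + q^2 - 2q^3), the product of all factors after the first has coefficients 1,-3,6,-9,9,-8,4,0,0 for degrees 0…8.
[q^8] = 1·0 + 1·0 + 2·4 − 2·(-8) − 1·9 = 15.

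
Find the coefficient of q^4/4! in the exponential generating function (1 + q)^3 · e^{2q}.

The EGF product rule gives c_4 = Σ_{k_1+k_2=4} C(4; k_1,k_2) · ∏ g_i(k_i), where (1+q)^3 gives the falling factorial (3)_k; e^{2q} gives (2)^k.
g_1(k) for k = 0…4: 1, 3, 6, 6, 0.
g_2(k) for k = 0…4: 1, 2, 4, 8, 16.
c_4 = Σ_k C(4,k)·g_1(k)·g_2(4−k) = 1·1·16 + 4·3·8 + 6·6·4 + 4·6·2 = 16 + 96 + 144 + 48 = 304.

304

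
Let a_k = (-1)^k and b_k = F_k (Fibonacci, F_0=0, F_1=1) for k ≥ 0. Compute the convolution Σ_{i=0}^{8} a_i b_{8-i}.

12

This is [x^8] in the product of the two ordinary generating functions.
Σ = 1·21 − 1·13 + 1·8 − 1·5 + 1·3 − 1·2 + 1·1 − 1·1 + 1·0 = 12.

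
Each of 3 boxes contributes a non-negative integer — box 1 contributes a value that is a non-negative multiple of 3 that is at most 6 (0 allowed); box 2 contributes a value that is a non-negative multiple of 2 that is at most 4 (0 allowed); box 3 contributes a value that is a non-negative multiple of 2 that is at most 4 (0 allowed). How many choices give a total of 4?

3

The generating function for the choices is (1 + z^3 + z^6)·(1 + z^2 + z^4)·(1 + z^2 + z^4); the count is [z^4].
(1 + z^3 + z^6) has coefficients 1,0,0,1,0 for degrees 0…4.
(1 + z^2 + z^4) has coefficients 1,0,1,0,1 for degrees 0…4.
Finally multiplying by (1 + z^2 + z^4), the product of all factors after the first has coefficients 1,0,2,0,3 for degrees 0…4.
[z^4] = 1·3 + 1·0 = 3.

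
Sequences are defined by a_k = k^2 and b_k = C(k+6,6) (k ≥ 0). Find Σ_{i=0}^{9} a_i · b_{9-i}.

35750

This is [x^9] in the product of the two ordinary generating functions.
Σ = 0·5005 + 1·3003 + 4·1716 + 9·924 + 16·462 + 25·210 + 36·84 + 49·28 + 64·7 + 81·1 = 35750.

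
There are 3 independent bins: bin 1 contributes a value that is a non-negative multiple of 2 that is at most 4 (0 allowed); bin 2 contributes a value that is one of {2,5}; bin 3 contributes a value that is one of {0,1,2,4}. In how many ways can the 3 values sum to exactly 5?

The generating function for the choices is (1 + z² + z⁴)·(z² + z⁵)·(1 + z + z² + z⁴); the count is [z⁵].
(1 + z² + z⁴) has coefficients 1,0,1,0,1 for degrees 0…4.
(z² + z⁵) has coefficients 0,0,1,0,0,1 for degrees 0…5.
Finally multiplying by (1 + z + z² + z⁴), the product of all factors after the first has coefficients 0,0,1,1,1,1 for degrees 0…5.
[z⁵] = 1·1 + 1·1 + 1·0 = 2.

2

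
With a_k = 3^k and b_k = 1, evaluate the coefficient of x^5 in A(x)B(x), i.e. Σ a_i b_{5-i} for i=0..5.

The convolution is the t^5 coefficient of A(t)B(t).
Σ = 1·1 + 3·1 + 9·1 + 27·1 + 81·1 + 243·1 = 364.

364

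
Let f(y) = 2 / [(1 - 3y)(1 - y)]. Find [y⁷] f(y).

6560

The denominator gives the recurrence a_n = 4a_(n−1) − 3a_(n−2) for n ≥ 2; the numerator fixes a_0 = 2, a_1 = 8.
Iterating: 2, 8, 26, 80, 242, 728, 2186, 6560, so a_7 = 6560.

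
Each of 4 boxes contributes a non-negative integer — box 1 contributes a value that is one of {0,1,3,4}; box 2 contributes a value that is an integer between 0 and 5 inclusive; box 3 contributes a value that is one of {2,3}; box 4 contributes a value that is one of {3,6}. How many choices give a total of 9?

The generating function for the choices is (1 + z + z^3 + z^4)·(1 + z + z^2 + z^3 + z^4 + z^5)·(z^2 + z^3)·(z^3 + z^6); the count is [z^9].
(1 + z + z^3 + z^4) has coefficients 1,1,0,1,1 for degrees 0…4.
(1 + z + z^2 + z^3 + z^4 + z^5) has coefficients 1,1,1,1,1,1,0,0,0,0 for degrees 0…9.
Multiplying by (z^2 + z^3) gives running coefficients 0,0,1,2,2,2,2,2,1,0 for degrees 0…9.
Finally multiplying by (z^3 + z^6), the product of all factors after the first has coefficients 0,0,0,0,0,1,2,2,3,4 for degrees 0…9.
[z^9] = 1·4 + 1·3 + 1·2 + 1·1 = 10.

10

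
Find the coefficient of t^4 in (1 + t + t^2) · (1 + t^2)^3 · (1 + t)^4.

(1 + t + t^2) has coefficients 1,1,1 for degrees 0…2.
(1 + t^2)^3 has coefficients 1,0,3,0,3 for degrees 0…4.
Finally multiplying by (1 + t)^4, the product of all factors after the first has coefficients 1,4,9,16,22 for degrees 0…4.
[t^4] = 1·22 + 1·16 + 1·9 = 47.

47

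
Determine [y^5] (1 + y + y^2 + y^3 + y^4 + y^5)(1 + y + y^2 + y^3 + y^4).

(1 + y + y^2 + y^3 + y^4 + y^5) has coefficients 1,1,1,1,1,1 for degrees 0…5.
(1 + y + y^2 + y^3 + y^4) has coefficients 1,1,1,1,1,0 for degrees 0…5.
[y^5] = 1·0 + 1·1 + 1·1 + 1·1 + 1·1 + 1·1 = 5.

5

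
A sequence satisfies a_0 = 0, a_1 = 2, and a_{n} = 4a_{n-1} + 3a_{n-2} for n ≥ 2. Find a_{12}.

38205200

The ordinary generating function has denominator 1 - 4z - 3z^2.
Iterating the recurrence: a_0,…,a_{12} = 0, 2, 8, 38, 176, 818, 3800, 17654, 82016, 381026, 1770152, 8223686, 38205200.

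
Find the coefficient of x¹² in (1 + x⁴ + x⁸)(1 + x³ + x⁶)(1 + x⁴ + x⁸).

(1 + x⁴ + x⁸) has coefficients 1,0,0,0,1,0,0,0,1 for degrees 0…8.
(1 + x³ + x⁶) has coefficients 1,0,0,1,0,0,1,0,0,0,0,0,0 for degrees 0…12.
Finally multiplying by (1 + x⁴ + x⁸), the product of all factors after the first has coefficients 1,0,0,1,1,0,1,1,1,0,1,1,0 for degrees 0…12.
[x¹²] = 1·0 + 1·1 + 1·1 = 2.

2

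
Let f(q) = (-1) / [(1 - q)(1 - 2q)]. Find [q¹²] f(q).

Partial fractions give a closed form: a_n = (1)·1^n + (-2)·2^n.
At n = 12: a_12 = -8191.

-8191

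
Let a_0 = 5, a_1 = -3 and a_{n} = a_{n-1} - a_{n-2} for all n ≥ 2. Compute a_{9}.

The ordinary generating function has denominator 1 - q + q^2.
Iterating the recurrence: a_0,…,a_{9} = 5, -3, -8, -5, 3, 8, 5, -3, -8, -5.

-5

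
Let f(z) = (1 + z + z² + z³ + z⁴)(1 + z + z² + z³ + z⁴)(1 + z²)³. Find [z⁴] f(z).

(1 + z + z² + z³ + z⁴) has coefficients 1,1,1,1,1 for degrees 0…4.
(1 + z + z² + z³ + z⁴) has coefficients 1,1,1,1,1 for degrees 0…4.
Finally multiplying by (1 + z²)³, the product of all factors after the first has coefficients 1,1,4,4,7 for degrees 0…4.
[z⁴] = 1·7 + 1·4 + 1·4 + 1·1 + 1·1 = 17.

17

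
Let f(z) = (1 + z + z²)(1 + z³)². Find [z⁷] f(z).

1

(1 + z + z²) has coefficients 1,1,1 for degrees 0…2.
(1 + z³)² has coefficients 1,0,0,2,0,0,1,0 for degrees 0…7.
[z⁷] = 1·0 + 1·1 + 1·0 = 1.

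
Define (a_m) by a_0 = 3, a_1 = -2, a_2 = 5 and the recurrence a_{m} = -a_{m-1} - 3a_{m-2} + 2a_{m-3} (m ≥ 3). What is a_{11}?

-1193

The ordinary generating function has denominator 1 + y + 3y^2 - 2y^3.
Iterating the recurrence: a_0,…,a_{11} = 3, -2, 5, 7, -26, 15, 77, -174, -27, 703, -970, -1193.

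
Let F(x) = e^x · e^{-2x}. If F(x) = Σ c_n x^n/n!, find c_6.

The EGF product rule gives c_6 = Σ_{k_1+k_2=6} C(6; k_1,k_2) · ∏ g_i(k_i), where e^x gives (1)^k; e^{-2x} gives (-2)^k.
g_1(k) for k = 0…6: 1, 1, 1, 1, 1, 1, 1.
g_2(k) for k = 0…6: 1, -2, 4, -8, 16, -32, 64.
c_6 = Σ_k C(6,k)·g_1(k)·g_2(6−k) = 1·1·64 + 6·1·(-32) + 15·1·16 + 20·1·(-8) + 15·1·4 + 6·1·(-2) + 1·1·1 = 64 − 192 + 240 − 160 + 60 − 12 + 1 = 1.

1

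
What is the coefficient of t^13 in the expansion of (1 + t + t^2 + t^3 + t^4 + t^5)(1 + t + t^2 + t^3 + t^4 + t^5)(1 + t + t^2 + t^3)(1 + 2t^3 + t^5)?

39

(1 + t + t^2 + t^3 + t^4 + t^5) has coefficients 1,1,1,1,1,1 for degrees 0…5.
(1 + t + t^2 + t^3 + t^4 + t^5) has coefficients 1,1,1,1,1,1,0,0,0,0,0,0,0,0 for degrees 0…13.
Multiplying by (1 + t + t^2 + t^3) gives running coefficients 1,2,3,4,4,4,3,2,1,0,0,0,0,0 for degrees 0…13.
Finally multiplying by (1 + 2t^3 + t^5), the product of all factors after the first has coefficients 1,2,3,6,8,11,13,13,13,10,8,5,2,1 for degrees 0…13.
[t^13] = 1·1 + 1·2 + 1·5 + 1·8 + 1·10 + 1·13 = 39.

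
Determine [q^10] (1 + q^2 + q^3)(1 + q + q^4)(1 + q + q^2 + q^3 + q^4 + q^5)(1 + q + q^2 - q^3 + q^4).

12

(1 + q^2 + q^3) has coefficients 1,0,1,1 for degrees 0…3.
(1 + q + q^4) has coefficients 1,1,0,0,1,0,0,0,0,0,0 for degrees 0…10.
Multiplying by (1 + q + q^2 + q^3 + q^4 + q^5) gives running coefficients 1,2,2,2,3,3,2,1,1,1,0 for degrees 0…10.
Finally multiplying by (1 + q + q^2 - q^3 + q^4), the product of all factors after the first has coefficients 1,3,5,5,6,8,8,5,4,4,3 for degrees 0…10.
[q^10] = 1·3 + 1·4 + 1·5 = 12.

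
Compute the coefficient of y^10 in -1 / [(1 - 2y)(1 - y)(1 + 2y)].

-1365

Partial fractions give a closed form: a_n = (-1)·2^n + (1/3)·1^n + (-1/3)·(-2)^n.
At n = 10: a_10 = -1365.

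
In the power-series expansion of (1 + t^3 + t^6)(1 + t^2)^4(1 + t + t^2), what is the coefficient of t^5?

(1 + t^3 + t^6) has coefficients 1,0,0,1,0,0 for degrees 0…5.
(1 + t^2)^4 has coefficients 1,0,4,0,6,0 for degrees 0…5.
Finally multiplying by (1 + t + t^2), the product of all factors after the first has coefficients 1,1,5,4,10,6 for degrees 0…5.
[t^5] = 1·6 + 1·5 = 11.

11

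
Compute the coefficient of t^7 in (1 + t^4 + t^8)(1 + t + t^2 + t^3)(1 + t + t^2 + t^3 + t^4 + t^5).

(1 + t^4 + t^8) has coefficients 1,0,0,0,1,0,0,0 for degrees 0…7.
(1 + t + t^2 + t^3) has coefficients 1,1,1,1,0,0,0,0 for degrees 0…7.
Finally multiplying by (1 + t + t^2 + t^3 + t^4 + t^5), the product of all factors after the first has coefficients 1,2,3,4,4,4,3,2 for degrees 0…7.
[t^7] = 1·2 + 1·4 = 6.

6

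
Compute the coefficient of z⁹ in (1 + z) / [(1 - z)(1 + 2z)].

Partial fractions give a closed form: a_n = (2/3)·1^n + (1/3)·(-2)^n.
At n = 9: a_9 = -170.

-170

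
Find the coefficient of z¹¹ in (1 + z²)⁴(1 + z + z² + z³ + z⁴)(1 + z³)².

(1 + z²)⁴ has coefficients 1,0,4,0,6,0,4,0,1 for degrees 0…8.
(1 + z + z² + z³ + z⁴) has coefficients 1,1,1,1,1,0,0,0,0,0,0,0 for degrees 0…11.
Finally multiplying by (1 + z³)², the product of all factors after the first has coefficients 1,1,1,3,3,2,3,3,1,1,1,0 for degrees 0…11.
[z¹¹] = 1·0 + 4·1 + 6·3 + 4·2 + 1·3 = 33.

33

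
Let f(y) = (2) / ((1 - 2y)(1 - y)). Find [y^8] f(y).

The denominator gives the recurrence a_n = 3a_(n−1) − 2a_(n−2) for n ≥ 3; the numerator fixes a_0 = 2, a_1 = 6, a_2 = 14.
Iterating: 2, 6, 14, 30, 62, 126, 254, 510, 1022, so a_8 = 1022.

1022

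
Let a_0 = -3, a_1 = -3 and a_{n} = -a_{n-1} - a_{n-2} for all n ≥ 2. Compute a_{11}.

6

The ordinary generating function has denominator 1 + x + x^2.
Iterating the recurrence: a_0,…,a_{11} = -3, -3, 6, -3, -3, 6, -3, -3, 6, -3, -3, 6.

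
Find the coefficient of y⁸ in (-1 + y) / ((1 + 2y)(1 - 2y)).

Partial fractions give a closed form: a_n = (-3/4)·(-2)^n + (-1/4)·2^n.
At n = 8: a_8 = -256.

-256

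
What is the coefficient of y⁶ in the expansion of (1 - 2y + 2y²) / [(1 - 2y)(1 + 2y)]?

96

The denominator gives the recurrence a_n = 4a_(n−2) for n ≥ 3; the numerator fixes a_0 = 1, a_1 = -2, a_2 = 6.
Iterating: 1, -2, 6, -8, 24, -32, 96, so a_6 = 96.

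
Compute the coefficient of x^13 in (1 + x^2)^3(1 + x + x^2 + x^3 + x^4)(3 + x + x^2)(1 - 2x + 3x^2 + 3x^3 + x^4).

39

(1 + x^2)^3 has coefficients 1,0,3,0,3,0,1 for degrees 0…6.
(1 + x + x^2 + x^3 + x^4) has coefficients 1,1,1,1,1,0,0,0,0,0,0,0,0,0 for degrees 0…13.
Multiplying by (3 + x + x^2) gives running coefficients 3,4,5,5,5,2,1,0,0,0,0,0,0,0 for degrees 0…13.
Finally multiplying by (1 - 2x + 3x^2 + 3x^3 + x^4), the product of all factors after the first has coefficients 3,-2,6,16,25,26,32,24,14,5,1,0,0,0 for degrees 0…13.
[x^13] = 1·0 + 3·0 + 3·5 + 1·24 = 39.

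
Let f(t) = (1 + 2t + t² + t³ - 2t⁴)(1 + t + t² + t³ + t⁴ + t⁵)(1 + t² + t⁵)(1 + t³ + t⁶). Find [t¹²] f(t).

(1 + 2t + t² + t³ - 2t⁴) has coefficients 1,2,1,1,-2 for degrees 0…4.
(1 + t + t² + t³ + t⁴ + t⁵) has coefficients 1,1,1,1,1,1,0,0,0,0,0,0,0 for degrees 0…12.
Multiplying by (1 + t² + t⁵) gives running coefficients 1,1,2,2,2,3,2,2,1,1,1,0,0 for degrees 0…12.
Finally multiplying by (1 + t³ + t⁶), the product of all factors after the first has coefficients 1,1,2,3,3,5,5,5,6,5,5,4,3 for degrees 0…12.
[t¹²] = 1·3 + 2·4 + 1·5 + 1·5 − 2·6 = 9.

9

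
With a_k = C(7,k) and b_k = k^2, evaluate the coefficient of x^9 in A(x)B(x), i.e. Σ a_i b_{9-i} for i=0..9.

The convolution is the t^9 coefficient of A(t)B(t).
Σ = 1·81 + 7·64 + 21·49 + 35·36 + 35·25 + 21·16 + 7·9 + 1·4 + 0·1 + 0·0 = 4096.

4096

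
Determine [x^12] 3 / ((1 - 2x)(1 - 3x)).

4758393

Partial fractions give a closed form: a_n = (-6)·2^n + (9)·3^n.
At n = 12: a_12 = 4758393.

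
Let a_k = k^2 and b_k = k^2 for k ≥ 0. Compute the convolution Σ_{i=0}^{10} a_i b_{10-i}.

This is [x^10] in the product of the two ordinary generating functions.
Σ = 0·100 + 1·81 + 4·64 + 9·49 + 16·36 + 25·25 + 36·16 + 49·9 + 64·4 + 81·1 + 100·0 = 3333.

3333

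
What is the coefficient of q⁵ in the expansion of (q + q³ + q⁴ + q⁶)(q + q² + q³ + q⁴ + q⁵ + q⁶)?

(q + q³ + q⁴ + q⁶) has coefficients 0,1,0,1,1,0 for degrees 0…5.
(q + q² + q³ + q⁴ + q⁵ + q⁶) has coefficients 0,1,1,1,1,1 for degrees 0…5.
[q⁵] = 1·1 + 1·1 + 1·1 = 3.

3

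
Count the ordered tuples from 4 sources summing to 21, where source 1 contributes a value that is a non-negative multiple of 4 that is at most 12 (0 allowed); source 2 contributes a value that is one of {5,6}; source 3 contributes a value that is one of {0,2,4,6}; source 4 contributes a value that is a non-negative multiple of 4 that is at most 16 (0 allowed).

The generating function for the choices is (1 + z^4 + z^8 + z^12)·(z^5 + z^6)·(1 + z^2 + z^4 + z^6)·(1 + z^4 + z^8 + z^12 + z^16); the count is [z^21].
(1 + z^4 + z^8 + z^12) has coefficients 1,0,0,0,1,0,0,0,1,0,0,0,1 for degrees 0…12.
(z^5 + z^6) has coefficients 0,0,0,0,0,1,1,0,0,0,0,0,0,0,0,0,0,0,0,0,0,0 for degrees 0…21.
Multiplying by (1 + z^2 + z^4 + z^6) gives running coefficients 0,0,0,0,0,1,1,1,1,1,1,1,1,0,0,0,0,0,0,0,0,0 for degrees 0…21.
Finally multiplying by (1 + z^4 + z^8 + z^12 + z^16), the product of all factors after the first has coefficients 0,0,0,0,0,1,1,1,1,2,2,2,2,2,2,2,2,2,2,2,2,2 for degrees 0…21.
[z^21] = 1·2 + 1·2 + 1·2 + 1·2 = 8.

8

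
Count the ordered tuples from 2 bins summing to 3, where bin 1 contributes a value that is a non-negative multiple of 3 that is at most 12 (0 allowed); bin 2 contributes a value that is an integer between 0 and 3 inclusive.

2

The generating function for the choices is (1 + t^3 + t^6 + t^9 + t^12)·(1 + t + t^2 + t^3); the count is [t^3].
(1 + t^3 + t^6 + t^9 + t^12) has coefficients 1,0,0,1 for degrees 0…3.
(1 + t + t^2 + t^3) has coefficients 1,1,1,1 for degrees 0…3.
[t^3] = 1·1 + 1·1 = 2.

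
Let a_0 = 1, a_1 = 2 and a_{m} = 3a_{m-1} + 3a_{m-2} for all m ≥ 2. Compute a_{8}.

26001

The ordinary generating function has denominator 1 - 3t - 3t^2.
Iterating the recurrence: a_0,…,a_{8} = 1, 2, 9, 33, 126, 477, 1809, 6858, 26001.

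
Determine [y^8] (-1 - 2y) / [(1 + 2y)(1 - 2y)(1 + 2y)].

-256

The denominator gives the recurrence a_n = −2a_(n−1) + 4a_(n−2) + 8a_(n−3) for n ≥ 3; the numerator fixes a_0 = -1, a_1 = 0, a_2 = -4.
Iterating: -1, 0, -4, 0, -16, 0, -64, 0, -256, so a_8 = -256.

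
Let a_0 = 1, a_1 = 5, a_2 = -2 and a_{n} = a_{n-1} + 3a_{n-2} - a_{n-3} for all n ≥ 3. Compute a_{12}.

5213

The ordinary generating function has denominator 1 - y - 3y^2 + y^3.
Iterating the recurrence: a_0,…,a_{12} = 1, 5, -2, 12, 1, 39, 30, 146, 197, 605, 1050, 2668, 5213.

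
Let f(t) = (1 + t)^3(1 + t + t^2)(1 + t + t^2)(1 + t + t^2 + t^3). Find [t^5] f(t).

(1 + t)^3 has coefficients 1,3,3,1 for degrees 0…3.
(1 + t + t^2) has coefficients 1,1,1,0,0,0 for degrees 0…5.
Multiplying by (1 + t + t^2) gives running coefficients 1,2,3,2,1,0 for degrees 0…5.
Finally multiplying by (1 + t + t^2 + t^3), the product of all factors after the first has coefficients 1,3,6,8,8,6 for degrees 0…5.
[t^5] = 1·6 + 3·8 + 3·8 + 1·6 = 60.

60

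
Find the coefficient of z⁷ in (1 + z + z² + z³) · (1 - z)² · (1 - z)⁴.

10

(1 + z + z² + z³) has coefficients 1,1,1,1 for degrees 0…3.
(1 - z)² has coefficients 1,-2,1,0,0,0,0,0 for degrees 0…7.
Finally multiplying by (1 - z)⁴, the product of all factors after the first has coefficients 1,-6,15,-20,15,-6,1,0 for degrees 0…7.
[z⁷] = 1·0 + 1·1 + 1·(-6) + 1·15 = 10.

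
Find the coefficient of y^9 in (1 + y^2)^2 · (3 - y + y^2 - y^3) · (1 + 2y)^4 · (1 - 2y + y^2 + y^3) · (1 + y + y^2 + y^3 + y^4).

(1 + y^2)^2 has coefficients 1,0,2,0,1 for degrees 0…4.
(3 - y + y^2 - y^3) has coefficients 3,-1,1,-1,0,0,0,0,0,0 for degrees 0…9.
Multiplying by (1 + 2y)^4 gives running coefficients 3,23,65,79,32,-8,-16,-16,0,0 for degrees 0…9.
Multiplying by (1 - 2y + y^2 + y^3) gives running coefficients 3,17,22,-25,-38,72,111,40,8,-32 for degrees 0…9.
Finally multiplying by (1 + y + y^2 + y^3 + y^4), the product of all factors after the first has coefficients 3,20,42,17,-21,48,142,160,193,199 for degrees 0…9.
[y^9] = 1·199 + 2·160 + 1·48 = 567.

567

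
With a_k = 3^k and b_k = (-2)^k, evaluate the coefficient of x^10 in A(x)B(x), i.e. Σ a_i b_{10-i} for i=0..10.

Write out a_i and b_{10-i} for i = 0,…,10 and sum the products.
Σ = 1·1024 + 3·(-512) + 9·256 + 27·(-128) + 81·64 + 243·(-32) + 729·16 + 2187·(-8) + 6561·4 + 19683·(-2) + 59049·1 = 35839.

35839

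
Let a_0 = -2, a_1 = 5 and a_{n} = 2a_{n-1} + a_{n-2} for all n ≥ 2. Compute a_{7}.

The ordinary generating function has denominator 1 - 2t - t^2.
Iterating the recurrence: a_0,…,a_{7} = -2, 5, 8, 21, 50, 121, 292, 705.

705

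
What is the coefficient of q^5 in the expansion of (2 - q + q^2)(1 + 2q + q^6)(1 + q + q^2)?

(2 - q + q^2) has coefficients 2,-1,1 for degrees 0…2.
(1 + 2q + q^6) has coefficients 1,2,0,0,0,0 for degrees 0…5.
Finally multiplying by (1 + q + q^2), the product of all factors after the first has coefficients 1,3,3,2,0,0 for degrees 0…5.
[q^5] = 2·0 − 1·0 + 1·2 = 2.

2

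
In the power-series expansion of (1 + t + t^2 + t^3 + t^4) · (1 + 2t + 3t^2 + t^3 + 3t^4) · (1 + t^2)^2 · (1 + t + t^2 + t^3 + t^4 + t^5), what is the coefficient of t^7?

(1 + t + t^2 + t^3 + t^4) has coefficients 1,1,1,1,1 for degrees 0…4.
(1 + 2t + 3t^2 + t^3 + 3t^4) has coefficients 1,2,3,1,3,0,0,0 for degrees 0…7.
Multiplying by (1 + t^2)^2 gives running coefficients 1,2,5,5,10,4,9,1 for degrees 0…7.
Finally multiplying by (1 + t + t^2 + t^3 + t^4 + t^5), the product of all factors after the first has coefficients 1,3,8,13,23,27,35,34 for degrees 0…7.
[t^7] = 1·34 + 1·35 + 1·27 + 1·23 + 1·13 = 132.

132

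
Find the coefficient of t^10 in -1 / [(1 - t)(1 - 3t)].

-88573

The denominator gives the recurrence a_n = 4a_(n−1) − 3a_(n−2) for n ≥ 2; the numerator fixes a_0 = -1, a_1 = -4.
Iterating: -1, -4, -13, -40, -121, -364, -1093, -3280, -9841, -29524, -88573, so a_10 = -88573.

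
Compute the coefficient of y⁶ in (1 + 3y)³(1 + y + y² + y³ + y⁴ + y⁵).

(1 + 3y)³ has coefficients 1,9,27,27 for degrees 0…3.
(1 + y + y² + y³ + y⁴ + y⁵) has coefficients 1,1,1,1,1,1,0 for degrees 0…6.
[y⁶] = 1·0 + 9·1 + 27·1 + 27·1 = 63.

63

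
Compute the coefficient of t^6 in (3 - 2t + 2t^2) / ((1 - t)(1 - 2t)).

317

The denominator gives the recurrence a_n = 3a_(n−1) − 2a_(n−2) for n ≥ 3; the numerator fixes a_0 = 3, a_1 = 7, a_2 = 17.
Iterating: 3, 7, 17, 37, 77, 157, 317, so a_6 = 317.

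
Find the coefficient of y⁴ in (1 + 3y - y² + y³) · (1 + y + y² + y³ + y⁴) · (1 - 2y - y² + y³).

(1 + 3y - y² + y³) has coefficients 1,3,-1,1 for degrees 0…3.
(1 + y + y² + y³ + y⁴) has coefficients 1,1,1,1,1 for degrees 0…4.
Finally multiplying by (1 - 2y - y² + y³), the product of all factors after the first has coefficients 1,-1,-2,-1,-1 for degrees 0…4.
[y⁴] = 1·(-1) + 3·(-1) − 1·(-2) + 1·(-1) = -3.

-3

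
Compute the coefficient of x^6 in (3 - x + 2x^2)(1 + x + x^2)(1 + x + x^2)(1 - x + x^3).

(3 - x + 2x^2) has coefficients 3,-1,2 for degrees 0…2.
(1 + x + x^2) has coefficients 1,1,1,0,0,0,0 for degrees 0…6.
Multiplying by (1 + x + x^2) gives running coefficients 1,2,3,2,1,0,0 for degrees 0…6.
Finally multiplying by (1 - x + x^3), the product of all factors after the first has coefficients 1,1,1,0,1,2,2 for degrees 0…6.
[x^6] = 3·2 − 1·2 + 2·1 = 6.

6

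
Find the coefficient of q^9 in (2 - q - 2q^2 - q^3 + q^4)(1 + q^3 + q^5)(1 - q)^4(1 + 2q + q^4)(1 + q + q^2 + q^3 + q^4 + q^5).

(2 - q - 2q^2 - q^3 + q^4) has coefficients 2,-1,-2,-1,1 for degrees 0…4.
(1 + q^3 + q^5) has coefficients 1,0,0,1,0,1,0,0,0,0 for degrees 0…9.
Multiplying by (1 - q)^4 gives running coefficients 1,-4,6,-3,-3,7,-8,7,-4,1 for degrees 0…9.
Multiplying by (1 + 2q + q^4) gives running coefficients 1,-2,-2,9,-8,-3,12,-12,7,0 for degrees 0…9.
Finally multiplying by (1 + q + q^2 + q^3 + q^4 + q^5), the product of all factors after the first has coefficients 1,-1,-3,6,-2,-5,6,-4,5,-4 for degrees 0…9.
[q^9] = 2·(-4) − 1·5 − 2·(-4) − 1·6 + 1·(-5) = -16.

-16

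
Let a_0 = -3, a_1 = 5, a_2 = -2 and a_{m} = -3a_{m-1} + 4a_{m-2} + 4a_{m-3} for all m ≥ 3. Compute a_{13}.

The ordinary generating function has denominator 1 + 3t - 4t^2 - 4t^3.
Iterating the recurrence: a_0,…,a_{13} = -3, 5, -2, 14, -30, 138, -478, 1866, -6958, 26426, -99646, 376810, -1423310, 5378586.

5378586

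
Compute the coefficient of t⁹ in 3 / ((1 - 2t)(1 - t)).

3069

Partial fractions give a closed form: a_n = (6)·2^n + (-3)·1^n.
At n = 9: a_9 = 3069.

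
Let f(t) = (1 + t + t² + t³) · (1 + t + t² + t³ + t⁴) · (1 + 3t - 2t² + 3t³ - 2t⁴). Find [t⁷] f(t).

(1 + t + t² + t³) has coefficients 1,1,1,1 for degrees 0…3.
(1 + t + t² + t³ + t⁴) has coefficients 1,1,1,1,1,0,0,0 for degrees 0…7.
Finally multiplying by (1 + 3t - 2t² + 3t³ - 2t⁴), the product of all factors after the first has coefficients 1,4,2,5,3,2,-1,1 for degrees 0…7.
[t⁷] = 1·1 + 1·(-1) + 1·2 + 1·3 = 5.

5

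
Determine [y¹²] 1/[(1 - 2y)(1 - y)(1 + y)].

Partial fractions give a closed form: a_n = (4/3)·2^n + (-1/2)·1^n + (1/6)·(-1)^n.
At n = 12: a_12 = 5461.

5461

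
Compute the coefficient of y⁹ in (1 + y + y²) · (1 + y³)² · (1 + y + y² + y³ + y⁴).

(1 + y + y²) has coefficients 1,1,1 for degrees 0…2.
(1 + y³)² has coefficients 1,0,0,2,0,0,1,0,0,0 for degrees 0…9.
Finally multiplying by (1 + y + y² + y³ + y⁴), the product of all factors after the first has coefficients 1,1,1,3,3,2,3,3,1,1 for degrees 0…9.
[y⁹] = 1·1 + 1·1 + 1·3 = 5.

5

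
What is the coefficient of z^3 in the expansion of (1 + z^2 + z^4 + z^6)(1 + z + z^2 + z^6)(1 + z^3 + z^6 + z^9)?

(1 + z^2 + z^4 + z^6) has coefficients 1,0,1,0 for degrees 0…3.
(1 + z + z^2 + z^6) has coefficients 1,1,1,0 for degrees 0…3.
Finally multiplying by (1 + z^3 + z^6 + z^9), the product of all factors after the first has coefficients 1,1,1,1 for degrees 0…3.
[z^3] = 1·1 + 1·1 = 2.

2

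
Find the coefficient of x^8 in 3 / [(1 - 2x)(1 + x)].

The denominator gives the recurrence a_n = a_(n−1) + 2a_(n−2) for n ≥ 2; the numerator fixes a_0 = 3, a_1 = 3.
Iterating: 3, 3, 9, 15, 33, 63, 129, 255, 513, so a_8 = 513.

513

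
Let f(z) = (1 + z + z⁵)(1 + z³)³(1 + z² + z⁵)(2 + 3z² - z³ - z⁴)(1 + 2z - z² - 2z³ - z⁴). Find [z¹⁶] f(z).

-31

(1 + z + z⁵) has coefficients 1,1,0,0,0,1 for degrees 0…5.
(1 + z³)³ has coefficients 1,0,0,3,0,0,3,0,0,1,0,0,0,0,0,0,0 for degrees 0…16.
Multiplying by (1 + z² + z⁵) gives running coefficients 1,0,1,3,0,4,3,0,6,1,0,4,0,0,1,0,0 for degrees 0…16.
Multiplying by (2 + 3z² - z³ - z⁴) gives running coefficients 2,0,5,5,2,16,2,9,17,-5,15,5,-7,11,-2,-4,3 for degrees 0…16.
Finally multiplying by (1 + 2z - z² - 2z³ - z⁴), the product of all factors after the first has coefficients 2,4,3,11,5,5,17,-12,-1,0,-32,-3,-19,-33,2,-10,-18 for degrees 0…16.
[z¹⁶] = 1·(-18) + 1·(-10) + 1·(-3) = -31.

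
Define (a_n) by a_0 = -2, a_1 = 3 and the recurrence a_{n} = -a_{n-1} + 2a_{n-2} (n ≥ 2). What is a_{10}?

The ordinary generating function has denominator 1 + q - 2q^2.
Iterating the recurrence: a_0,…,a_{10} = -2, 3, -7, 13, -27, 53, -107, 213, -427, 853, -1707.

-1707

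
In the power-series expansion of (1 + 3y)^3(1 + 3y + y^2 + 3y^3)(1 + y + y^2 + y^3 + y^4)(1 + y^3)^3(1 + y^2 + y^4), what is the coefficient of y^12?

(1 + 3y)^3 has coefficients 1,9,27,27 for degrees 0…3.
(1 + 3y + y^2 + 3y^3) has coefficients 1,3,1,3,0,0,0,0,0,0,0,0,0 for degrees 0…12.
Multiplying by (1 + y + y^2 + y^3 + y^4) gives running coefficients 1,4,5,8,8,7,4,3,0,0,0,0,0 for degrees 0…12.
Multiplying by (1 + y^3)^3 gives running coefficients 1,4,5,11,20,22,31,39,36,37,37,26,20 for degrees 0…12.
Finally multiplying by (1 + y^2 + y^4), the product of all factors after the first has coefficients 1,4,6,15,26,37,56,72,87,98,104,102,93 for degrees 0…12.
[y^12] = 1·93 + 9·102 + 27·104 + 27·98 = 6465.

6465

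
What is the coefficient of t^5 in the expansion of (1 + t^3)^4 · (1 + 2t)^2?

16

(1 + t^3)^4 has coefficients 1,0,0,4,0,0 for degrees 0…5.
(1 + 2t)^2 has coefficients 1,4,4,0,0,0 for degrees 0…5.
[t^5] = 1·0 + 4·4 = 16.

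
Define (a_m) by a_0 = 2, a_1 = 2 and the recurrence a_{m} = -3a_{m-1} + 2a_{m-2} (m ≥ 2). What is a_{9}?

19610

The ordinary generating function has denominator 1 + 3x - 2x^2.
Iterating the recurrence: a_0,…,a_{9} = 2, 2, -2, 10, -34, 122, -434, 1546, -5506, 19610.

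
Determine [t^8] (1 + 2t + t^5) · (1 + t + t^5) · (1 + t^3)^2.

6

(1 + 2t + t^5) has coefficients 1,2,0,0,0,1 for degrees 0…5.
(1 + t + t^5) has coefficients 1,1,0,0,0,1,0,0,0 for degrees 0…8.
Finally multiplying by (1 + t^3)^2, the product of all factors after the first has coefficients 1,1,0,2,2,1,1,1,2 for degrees 0…8.
[t^8] = 1·2 + 2·1 + 1·2 = 6.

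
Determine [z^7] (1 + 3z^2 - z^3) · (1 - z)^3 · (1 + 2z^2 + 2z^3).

(1 + 3z^2 - z^3) has coefficients 1,0,3,-1 for degrees 0…3.
(1 - z)^3 has coefficients 1,-3,3,-1,0,0,0,0 for degrees 0…7.
Finally multiplying by (1 + 2z^2 + 2z^3), the product of all factors after the first has coefficients 1,-3,5,-5,0,4,-2,0 for degrees 0…7.
[z^7] = 1·0 + 3·4 − 1·0 = 12.

12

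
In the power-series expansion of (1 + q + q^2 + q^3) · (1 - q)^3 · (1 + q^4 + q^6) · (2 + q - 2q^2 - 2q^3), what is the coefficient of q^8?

(1 + q + q^2 + q^3) has coefficients 1,1,1,1 for degrees 0…3.
(1 - q)^3 has coefficients 1,-3,3,-1,0,0,0,0,0 for degrees 0…8.
Multiplying by (1 + q^4 + q^6) gives running coefficients 1,-3,3,-1,1,-3,4,-4,3 for degrees 0…8.
Finally multiplying by (2 + q - 2q^2 - 2q^3), the product of all factors after the first has coefficients 2,-5,1,5,1,-9,5,0,0 for degrees 0…8.
[q^8] = 1·0 + 1·0 + 1·5 + 1·(-9) = -4.

-4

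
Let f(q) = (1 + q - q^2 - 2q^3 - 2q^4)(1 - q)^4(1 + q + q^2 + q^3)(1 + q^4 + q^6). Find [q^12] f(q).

(1 + q - q^2 - 2q^3 - 2q^4) has coefficients 1,1,-1,-2,-2 for degrees 0…4.
(1 - q)^4 has coefficients 1,-4,6,-4,1,0,0,0,0,0,0,0,0 for degrees 0…12.
Multiplying by (1 + q + q^2 + q^3) gives running coefficients 1,-3,3,-1,-1,3,-3,1,0,0,0,0,0 for degrees 0…12.
Finally multiplying by (1 + q^4 + q^6), the product of all factors after the first has coefficients 1,-3,3,-1,0,0,1,-3,2,2,-4,4,-3 for degrees 0…12.
[q^12] = 1·(-3) + 1·4 − 1·(-4) − 2·2 − 2·2 = -3.

-3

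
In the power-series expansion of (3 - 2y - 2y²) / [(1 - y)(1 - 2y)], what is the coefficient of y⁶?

193

The denominator gives the recurrence a_n = 3a_(n−1) − 2a_(n−2) for n ≥ 3; the numerator fixes a_0 = 3, a_1 = 7, a_2 = 13.
Iterating: 3, 7, 13, 25, 49, 97, 193, so a_6 = 193.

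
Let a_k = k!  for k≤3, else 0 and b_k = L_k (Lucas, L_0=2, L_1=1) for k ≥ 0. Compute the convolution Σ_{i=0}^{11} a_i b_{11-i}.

756

Write out a_i and b_{11-i} for i = 0,…,11 and sum the products.
Σ = 1·199 + 1·123 + 2·76 + 6·47 + 0·29 + 0·18 + 0·11 + 0·7 + 0·4 + 0·3 + 0·1 + 0·2 = 756.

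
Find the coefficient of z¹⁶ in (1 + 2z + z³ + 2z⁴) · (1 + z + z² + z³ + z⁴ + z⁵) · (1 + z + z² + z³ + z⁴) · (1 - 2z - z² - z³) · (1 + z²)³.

(1 + 2z + z³ + 2z⁴) has coefficients 1,2,0,1,2 for degrees 0…4.
(1 + z + z² + z³ + z⁴ + z⁵) has coefficients 1,1,1,1,1,1,0,0,0,0,0,0,0,0,0,0,0 for degrees 0…16.
Multiplying by (1 + z + z² + z³ + z⁴) gives running coefficients 1,2,3,4,5,5,4,3,2,1,0,0,0,0,0,0,0 for degrees 0…16.
Multiplying by (1 - 2z - z² - z³) gives running coefficients 1,0,-2,-5,-8,-12,-15,-15,-13,-10,-7,-3,-1,0,0,0,0 for degrees 0…16.
Finally multiplying by (1 + z²)³, the product of all factors after the first has coefficients 1,0,1,-5,-11,-27,-44,-66,-84,-96,-99,-90,-76,-54,-37,-19,-10 for degrees 0…16.
[z¹⁶] = 1·(-10) + 2·(-19) + 1·(-54) + 2·(-76) = -254.

-254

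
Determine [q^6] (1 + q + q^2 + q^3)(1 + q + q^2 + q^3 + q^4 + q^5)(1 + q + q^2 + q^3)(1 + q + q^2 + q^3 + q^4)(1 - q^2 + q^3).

46

(1 + q + q^2 + q^3) has coefficients 1,1,1,1 for degrees 0…3.
(1 + q + q^2 + q^3 + q^4 + q^5) has coefficients 1,1,1,1,1,1,0 for degrees 0…6.
Multiplying by (1 + q + q^2 + q^3) gives running coefficients 1,2,3,4,4,4,3 for degrees 0…6.
Multiplying by (1 + q + q^2 + q^3 + q^4) gives running coefficients 1,3,6,10,14,17,18 for degrees 0…6.
Finally multiplying by (1 - q^2 + q^3), the product of all factors after the first has coefficients 1,3,5,8,11,13,14 for degrees 0…6.
[q^6] = 1·14 + 1·13 + 1·11 + 1·8 = 46.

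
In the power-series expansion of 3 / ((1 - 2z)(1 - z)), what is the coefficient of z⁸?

1533

Partial fractions give a closed form: a_n = (6)·2^n + (-3)·1^n.
At n = 8: a_8 = 1533.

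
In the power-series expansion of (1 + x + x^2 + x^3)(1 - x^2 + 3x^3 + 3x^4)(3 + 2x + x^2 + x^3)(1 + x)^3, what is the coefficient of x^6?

197

(1 + x + x^2 + x^3) has coefficients 1,1,1,1 for degrees 0…3.
(1 - x^2 + 3x^3 + 3x^4) has coefficients 1,0,-1,3,3,0,0 for degrees 0…6.
Multiplying by (3 + 2x + x^2 + x^3) gives running coefficients 3,2,-2,8,14,8,6 for degrees 0…6.
Finally multiplying by (1 + x)^3, the product of all factors after the first has coefficients 3,11,13,11,34,72,80 for degrees 0…6.
[x^6] = 1·80 + 1·72 + 1·34 + 1·11 = 197.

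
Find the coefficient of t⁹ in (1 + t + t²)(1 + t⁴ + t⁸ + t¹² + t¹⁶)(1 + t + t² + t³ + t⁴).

4

(1 + t + t²) has coefficients 1,1,1 for degrees 0…2.
(1 + t⁴ + t⁸ + t¹² + t¹⁶) has coefficients 1,0,0,0,1,0,0,0,1,0 for degrees 0…9.
Finally multiplying by (1 + t + t² + t³ + t⁴), the product of all factors after the first has coefficients 1,1,1,1,2,1,1,1,2,1 for degrees 0…9.
[t⁹] = 1·1 + 1·2 + 1·1 = 4.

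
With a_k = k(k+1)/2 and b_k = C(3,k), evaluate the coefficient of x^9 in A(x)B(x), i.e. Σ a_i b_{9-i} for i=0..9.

258

This is [x^9] in the product of the two ordinary generating functions.
Σ = 0·0 + 1·0 + 3·0 + 6·0 + 10·0 + 15·0 + 21·1 + 28·3 + 36·3 + 45·1 = 258.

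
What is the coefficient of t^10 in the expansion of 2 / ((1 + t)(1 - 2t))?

Partial fractions give a closed form: a_n = (2/3)·(-1)^n + (4/3)·2^n.
At n = 10: a_10 = 1366.

1366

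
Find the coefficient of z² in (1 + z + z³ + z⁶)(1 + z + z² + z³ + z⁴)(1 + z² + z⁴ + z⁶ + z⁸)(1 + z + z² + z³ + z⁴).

(1 + z + z³ + z⁶) has coefficients 1,1,0 for degrees 0…2.
(1 + z + z² + z³ + z⁴) has coefficients 1,1,1 for degrees 0…2.
Multiplying by (1 + z² + z⁴ + z⁶ + z⁸) gives running coefficients 1,1,2 for degrees 0…2.
Finally multiplying by (1 + z + z² + z³ + z⁴), the product of all factors after the first has coefficients 1,2,4 for degrees 0…2.
[z²] = 1·4 + 1·2 = 6.

6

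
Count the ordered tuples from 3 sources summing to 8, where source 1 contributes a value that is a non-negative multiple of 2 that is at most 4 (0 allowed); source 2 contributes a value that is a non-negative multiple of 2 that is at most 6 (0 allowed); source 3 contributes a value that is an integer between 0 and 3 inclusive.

The generating function for the choices is (1 + x^2 + x^4)·(1 + x^2 + x^4 + x^6)·(1 + x + x^2 + x^3); the count is [x^8].
(1 + x^2 + x^4) has coefficients 1,0,1,0,1 for degrees 0…4.
(1 + x^2 + x^4 + x^6) has coefficients 1,0,1,0,1,0,1,0,0 for degrees 0…8.
Finally multiplying by (1 + x + x^2 + x^3), the product of all factors after the first has coefficients 1,1,2,2,2,2,2,2,1 for degrees 0…8.
[x^8] = 1·1 + 1·2 + 1·2 = 5.

5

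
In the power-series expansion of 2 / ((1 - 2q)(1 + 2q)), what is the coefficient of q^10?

The denominator gives the recurrence a_n = 4a_(n−2) for n ≥ 2; the numerator fixes a_0 = 2, a_1 = 0.
Iterating: 2, 0, 8, 0, 32, 0, 128, 0, 512, 0, 2048, so a_10 = 2048.

2048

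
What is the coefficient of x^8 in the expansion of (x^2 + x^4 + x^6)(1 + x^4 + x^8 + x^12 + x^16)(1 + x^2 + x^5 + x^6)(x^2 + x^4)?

5

(x^2 + x^4 + x^6) has coefficients 0,0,1,0,1,0,1 for degrees 0…6.
(1 + x^4 + x^8 + x^12 + x^16) has coefficients 1,0,0,0,1,0,0,0,1 for degrees 0…8.
Multiplying by (1 + x^2 + x^5 + x^6) gives running coefficients 1,0,1,0,1,1,2,0,1 for degrees 0…8.
Finally multiplying by (x^2 + x^4), the product of all factors after the first has coefficients 0,0,1,0,2,0,2,1,3 for degrees 0…8.
[x^8] = 1·2 + 1·2 + 1·1 = 5.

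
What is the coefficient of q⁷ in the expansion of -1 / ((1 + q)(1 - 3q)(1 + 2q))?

Partial fractions give a closed form: a_n = (1/4)·(-1)^n + (-9/20)·3^n + (-4/5)·(-2)^n.
At n = 7: a_7 = -882.

-882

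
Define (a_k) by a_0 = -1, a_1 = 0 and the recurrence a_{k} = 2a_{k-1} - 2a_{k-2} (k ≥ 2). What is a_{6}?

The ordinary generating function has denominator 1 - 2q + 2q^2.
Iterating the recurrence: a_0,…,a_{6} = -1, 0, 2, 4, 4, 0, -8.

-8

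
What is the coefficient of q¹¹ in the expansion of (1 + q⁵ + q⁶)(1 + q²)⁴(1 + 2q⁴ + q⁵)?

17

(1 + q⁵ + q⁶) has coefficients 1,0,0,0,0,1,1 for degrees 0…6.
(1 + q²)⁴ has coefficients 1,0,4,0,6,0,4,0,1,0,0,0 for degrees 0…11.
Finally multiplying by (1 + 2q⁴ + q⁵), the product of all factors after the first has coefficients 1,0,4,0,8,1,12,4,13,6,8,4 for degrees 0…11.
[q¹¹] = 1·4 + 1·12 + 1·1 = 17.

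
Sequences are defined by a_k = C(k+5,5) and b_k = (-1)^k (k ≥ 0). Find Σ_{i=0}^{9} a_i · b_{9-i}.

This is [x^9] in the product of the two ordinary generating functions.
Σ = 1·(-1) + 6·1 + 21·(-1) + 56·1 + 126·(-1) + 252·1 + 462·(-1) + 792·1 + 1287·(-1) + 2002·1 = 1211.

1211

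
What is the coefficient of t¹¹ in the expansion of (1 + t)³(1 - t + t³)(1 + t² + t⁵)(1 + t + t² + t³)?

(1 + t)³ has coefficients 1,3,3,1 for degrees 0…3.
(1 - t + t³) has coefficients 1,-1,0,1,0,0,0,0,0,0,0,0 for degrees 0…11.
Multiplying by (1 + t² + t⁵) gives running coefficients 1,-1,1,0,0,2,-1,0,1,0,0,0 for degrees 0…11.
Finally multiplying by (1 + t + t² + t³), the product of all factors after the first has coefficients 1,0,1,1,0,3,1,1,2,0,1,1 for degrees 0…11.
[t¹¹] = 1·1 + 3·1 + 3·0 + 1·2 = 6.

6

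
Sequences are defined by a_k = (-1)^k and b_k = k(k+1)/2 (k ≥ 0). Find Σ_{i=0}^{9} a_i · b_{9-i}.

Write out a_i and b_{9-i} for i = 0,…,9 and sum the products.
Σ = 1·45 − 1·36 + 1·28 − 1·21 + 1·15 − 1·10 + 1·6 − 1·3 + 1·1 − 1·0 = 25.

25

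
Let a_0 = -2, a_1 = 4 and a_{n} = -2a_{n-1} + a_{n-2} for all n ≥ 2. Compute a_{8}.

-1970

The ordinary generating function has denominator 1 + 2q - q^2.
Iterating the recurrence: a_0,…,a_{8} = -2, 4, -10, 24, -58, 140, -338, 816, -1970.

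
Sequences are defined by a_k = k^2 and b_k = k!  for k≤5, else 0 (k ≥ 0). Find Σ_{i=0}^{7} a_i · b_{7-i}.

The convolution is the x^7 coefficient of A(x)B(x).
Σ = 0·0 + 1·0 + 4·120 + 9·24 + 16·6 + 25·2 + 36·1 + 49·1 = 927.

927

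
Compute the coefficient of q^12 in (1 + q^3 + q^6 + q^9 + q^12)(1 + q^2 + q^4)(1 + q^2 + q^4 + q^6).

(1 + q^3 + q^6 + q^9 + q^12) has coefficients 1,0,0,1,0,0,1,0,0,1,0,0,1 for degrees 0…12.
(1 + q^2 + q^4) has coefficients 1,0,1,0,1,0,0,0,0,0,0,0,0 for degrees 0…12.
Finally multiplying by (1 + q^2 + q^4 + q^6), the product of all factors after the first has coefficients 1,0,2,0,3,0,3,0,2,0,1,0,0 for degrees 0…12.
[q^12] = 1·0 + 1·0 + 1·3 + 1·0 + 1·1 = 4.

4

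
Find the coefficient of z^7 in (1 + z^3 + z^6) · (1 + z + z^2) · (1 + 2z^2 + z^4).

4

(1 + z^3 + z^6) has coefficients 1,0,0,1,0,0,1 for degrees 0…6.
(1 + z + z^2) has coefficients 1,1,1,0,0,0,0,0 for degrees 0…7.
Finally multiplying by (1 + 2z^2 + z^4), the product of all factors after the first has coefficients 1,1,3,2,3,1,1,0 for degrees 0…7.
[z^7] = 1·0 + 1·3 + 1·1 = 4.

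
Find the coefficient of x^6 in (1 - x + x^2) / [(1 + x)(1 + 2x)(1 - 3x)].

Partial fractions give a closed form: a_n = (-3/4)·(-1)^n + (7/5)·(-2)^n + (7/20)·3^n.
At n = 6: a_6 = 344.

344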